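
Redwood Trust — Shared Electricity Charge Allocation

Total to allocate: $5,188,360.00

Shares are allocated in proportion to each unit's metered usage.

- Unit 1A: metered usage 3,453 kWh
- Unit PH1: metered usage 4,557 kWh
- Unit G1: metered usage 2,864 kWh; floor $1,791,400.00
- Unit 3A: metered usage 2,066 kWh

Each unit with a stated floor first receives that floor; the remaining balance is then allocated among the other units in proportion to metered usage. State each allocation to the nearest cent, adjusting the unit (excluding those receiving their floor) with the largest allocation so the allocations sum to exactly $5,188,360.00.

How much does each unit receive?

Unit 1A: $1,164,122.95 | Unit PH1: $1,536,318.65 | Unit G1: $1,791,400.00 | Unit 3A: $696,518.40

Fund the minimums — Unit G1 $1,791,400.00. Balance $3,396,960.00.
Balance split over remaining metered usage 10,076: Unit 1A 1,164,122.9536 → $1,164,122.95; Unit PH1 1,536,318.6503 → $1,536,318.65; Unit 3A 696,518.3962 → $696,518.40.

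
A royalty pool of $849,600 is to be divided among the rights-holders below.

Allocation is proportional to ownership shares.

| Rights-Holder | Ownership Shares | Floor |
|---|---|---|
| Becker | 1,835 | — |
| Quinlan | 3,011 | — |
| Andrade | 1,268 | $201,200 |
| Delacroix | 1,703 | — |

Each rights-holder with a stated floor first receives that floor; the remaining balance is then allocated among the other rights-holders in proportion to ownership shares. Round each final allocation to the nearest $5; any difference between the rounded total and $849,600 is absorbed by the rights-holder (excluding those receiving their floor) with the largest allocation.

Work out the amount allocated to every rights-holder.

Becker: $181,680 | Quinlan: $298,110 | Andrade: $201,200 | Delacroix: $168,610

Minimums first: Andrade $201,200. Residual $648,400.
Residual split over remaining ownership shares 6,549: Becker 181,678.73 → $181,680; Quinlan 298,111.53 → $298,110; Delacroix 168,609.74 → $168,610.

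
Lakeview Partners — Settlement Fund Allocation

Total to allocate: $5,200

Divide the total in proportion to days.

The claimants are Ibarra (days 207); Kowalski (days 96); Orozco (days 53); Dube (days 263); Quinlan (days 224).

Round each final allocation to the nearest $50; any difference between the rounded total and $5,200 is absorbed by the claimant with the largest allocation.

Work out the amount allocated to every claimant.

Days total: 843.
Raw shares: Ibarra 207/843 × $5,200 = 1,276.87; Kowalski 96/843 × $5,200 = 592.17; Orozco 53/843 × $5,200 = 326.93; Dube 263/843 × $5,200 = 1,622.30; Quinlan 224/843 × $5,200 = 1,381.73.
Rounded to nearest $50: Ibarra $1,300; Kowalski $600; Orozco $350; Dube $1,600; Quinlan $1,400. Sum = $5,250.
Difference $5,200 − $5,250 = −$50 applied to largest allocation (Dube): Dube becomes $1,550.

Ibarra: $1,300 | Kowalski: $600 | Orozco: $350 | Dube: $1,550 | Quinlan: $1,400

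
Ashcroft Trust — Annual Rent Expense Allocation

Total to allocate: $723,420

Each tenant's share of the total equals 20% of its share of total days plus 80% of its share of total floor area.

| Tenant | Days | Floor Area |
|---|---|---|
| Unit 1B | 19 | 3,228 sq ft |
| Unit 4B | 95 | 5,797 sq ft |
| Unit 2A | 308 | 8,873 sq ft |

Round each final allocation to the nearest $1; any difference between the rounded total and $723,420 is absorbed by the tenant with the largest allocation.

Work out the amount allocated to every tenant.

Totals — days 422, floor area 17,898.
Blended shares (20% days + 80% floor area): Unit 1B 0.1533; Unit 4B 0.3041; Unit 2A 0.5426.
Pro-rata amounts: Unit 1B 110,892.34; Unit 4B 220,018.39; Unit 2A 392,509.27.
Rounded to nearest $1: Unit 1B $110,892; Unit 4B $220,018; Unit 2A $392,509. Sum = $723,419.
Difference $723,420 − $723,419 = +$1 applied to largest allocation (Unit 2A): Unit 2A becomes $392,510.

Unit 1B: $110,892; Unit 4B: $220,018; Unit 2A: $392,510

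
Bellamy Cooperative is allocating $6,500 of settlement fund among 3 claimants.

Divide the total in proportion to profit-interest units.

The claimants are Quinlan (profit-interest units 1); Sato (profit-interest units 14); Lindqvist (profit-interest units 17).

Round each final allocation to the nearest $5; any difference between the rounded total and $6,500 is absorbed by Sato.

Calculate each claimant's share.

Quinlan: $205; Sato: $2,840; Lindqvist: $3,455

Profit-interest units total: 32.
Unrounded shares: Quinlan 1/32 × $6,500 = 203.12; Sato 14/32 × $6,500 = 2,843.75; Lindqvist 17/32 × $6,500 = 3,453.12.
At nearest $5: Quinlan $205; Sato $2,845; Lindqvist $3,455. Sum = $6,505.
Difference $6,500 − $6,505 = −$5 applied to Sato: Sato becomes $2,840.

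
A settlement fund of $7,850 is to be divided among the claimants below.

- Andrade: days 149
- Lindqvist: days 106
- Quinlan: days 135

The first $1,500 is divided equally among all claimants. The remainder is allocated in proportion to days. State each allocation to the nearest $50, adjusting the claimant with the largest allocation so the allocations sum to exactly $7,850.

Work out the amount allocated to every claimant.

Andrade: $2,900; Lindqvist: $2,250; Quinlan: $2,700

First tranche $1,500 split equally: $500 each.
Remainder $6,350 by days (total 390): Andrade 2,426.03 → $2,450; Lindqvist 1,725.90 → $1,750; Quinlan 2,198.08 → $2,200.
Rounding difference −$50 on remainder applied to Andrade.
Totals: Andrade $500 + $2,400 = $2,900; Lindqvist $500 + $1,750 = $2,250; Quinlan $500 + $2,200 = $2,700.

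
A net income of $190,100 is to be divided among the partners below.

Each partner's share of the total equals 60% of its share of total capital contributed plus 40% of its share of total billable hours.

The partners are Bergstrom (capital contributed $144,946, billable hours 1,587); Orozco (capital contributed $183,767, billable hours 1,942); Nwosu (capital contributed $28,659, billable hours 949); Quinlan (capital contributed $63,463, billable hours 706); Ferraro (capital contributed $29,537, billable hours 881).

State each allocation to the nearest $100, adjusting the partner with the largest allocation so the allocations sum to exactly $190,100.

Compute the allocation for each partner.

Totals — capital contributed 450,372, billable hours 6,065.
Combined weights (60% capital contributed + 40% billable hours): Bergstrom 0.2978; Orozco 0.3729; Nwosu 0.1008; Quinlan 0.1311; Ferraro 0.0975.
Proportional shares: Bergstrom 56,605.66; Orozco 70,888.18; Nwosu 19,156.20; Quinlan 24,923.95; Ferraro 18,526.01.
Rounded to nearest $100: Bergstrom $56,600; Orozco $70,900; Nwosu $19,200; Quinlan $24,900; Ferraro $18,500. Sum = $190,100.
No rounding difference to absorb.

Bergstrom: $56,600 | Orozco: $70,900 | Nwosu: $19,200 | Quinlan: $24,900 | Ferraro: $18,500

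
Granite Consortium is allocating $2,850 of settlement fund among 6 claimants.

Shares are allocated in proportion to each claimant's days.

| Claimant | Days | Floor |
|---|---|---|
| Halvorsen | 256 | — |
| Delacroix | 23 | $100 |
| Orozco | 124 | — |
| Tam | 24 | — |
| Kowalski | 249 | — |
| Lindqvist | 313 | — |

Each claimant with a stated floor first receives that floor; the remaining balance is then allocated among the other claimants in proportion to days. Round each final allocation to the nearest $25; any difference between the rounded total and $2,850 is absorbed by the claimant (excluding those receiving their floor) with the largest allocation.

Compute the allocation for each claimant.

Guaranteed amounts: Delacroix $100. Balance $2,750.
Balance split over remaining days 966: Halvorsen 728.78 → $725; Orozco 353.00 → $350; Tam 68.32 → $75; Kowalski 708.85 → $700; Lindqvist 891.05 → $900.

Halvorsen: $725; Delacroix: $100; Orozco: $350; Tam: $75; Kowalski: $700; Lindqvist: $900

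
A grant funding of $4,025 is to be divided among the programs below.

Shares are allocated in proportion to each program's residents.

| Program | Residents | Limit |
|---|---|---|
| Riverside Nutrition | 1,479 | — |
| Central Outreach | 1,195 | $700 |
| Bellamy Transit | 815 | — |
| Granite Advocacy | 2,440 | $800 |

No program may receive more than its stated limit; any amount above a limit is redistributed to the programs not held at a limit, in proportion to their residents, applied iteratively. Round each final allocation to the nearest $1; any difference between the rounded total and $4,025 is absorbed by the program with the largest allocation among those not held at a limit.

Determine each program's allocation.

Total residents = 5,929.
Unconstrained shares: Riverside Nutrition 1,004.04; Central Outreach 811.25; Bellamy Transit 553.28; Granite Advocacy 1,656.43.
Cap binds for Central Outreach ($700), Granite Advocacy ($800); balance $2,525 reallocated over remaining residents 2,294.
Remaining shares: Riverside Nutrition 1,627.93 → $1,628; Bellamy Transit 897.07 → $897.

Riverside Nutrition: $1,628 | Central Outreach: $700 | Bellamy Transit: $897 | Granite Advocacy: $800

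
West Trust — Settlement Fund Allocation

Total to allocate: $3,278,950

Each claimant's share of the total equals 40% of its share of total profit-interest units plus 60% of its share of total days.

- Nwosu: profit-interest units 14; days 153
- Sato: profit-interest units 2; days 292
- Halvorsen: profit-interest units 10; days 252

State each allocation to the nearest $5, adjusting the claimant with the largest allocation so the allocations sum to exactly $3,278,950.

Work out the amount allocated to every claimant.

Nwosu: $1,138,095 | Sato: $925,095 | Halvorsen: $1,215,760

Totals — profit-interest units 26, days 697.
Combined weights (40% profit-interest units + 60% days): Nwosu 0.3471; Sato 0.2821; Halvorsen 0.3708.
Raw shares: Nwosu 1,138,097.09; Sato 925,097.43; Halvorsen 1,215,755.48.
After rounding ($5): Nwosu $1,138,095; Sato $925,095; Halvorsen $1,215,755. Sum = $3,278,945.
Difference $3,278,950 − $3,278,945 = +$5 applied to largest allocation (Halvorsen): Halvorsen becomes $1,215,760.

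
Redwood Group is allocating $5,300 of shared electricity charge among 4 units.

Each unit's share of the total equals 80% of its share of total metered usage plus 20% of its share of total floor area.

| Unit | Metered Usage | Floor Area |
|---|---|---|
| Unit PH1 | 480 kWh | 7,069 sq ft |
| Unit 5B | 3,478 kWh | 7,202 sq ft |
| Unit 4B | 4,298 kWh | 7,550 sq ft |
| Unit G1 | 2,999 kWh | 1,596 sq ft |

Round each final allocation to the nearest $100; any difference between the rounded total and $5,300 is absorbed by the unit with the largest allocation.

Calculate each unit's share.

Totals — metered usage 11,255, floor area 23,417.
Composite weights (80% metered usage + 20% floor area): Unit PH1 0.0945; Unit 5B 0.3087; Unit 4B 0.3700; Unit G1 0.2268.
Proportional shares: Unit PH1 500.81; Unit 5B 1,636.24; Unit 4B 1,960.91; Unit G1 1,202.03.
At nearest $100: Unit PH1 $500; Unit 5B $1,600; Unit 4B $2,000; Unit G1 $1,200. Sum = $5,300.
No rounding difference to absorb.

Unit PH1: $500; Unit 5B: $1,600; Unit 4B: $2,000; Unit G1: $1,200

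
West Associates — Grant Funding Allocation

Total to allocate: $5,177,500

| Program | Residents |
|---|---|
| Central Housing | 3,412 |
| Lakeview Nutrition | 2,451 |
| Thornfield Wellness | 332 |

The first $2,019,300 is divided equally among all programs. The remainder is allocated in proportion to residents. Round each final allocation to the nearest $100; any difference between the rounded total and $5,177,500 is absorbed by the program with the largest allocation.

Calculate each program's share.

First tranche $2,019,300 split equally: $673,100 each.
Remainder $3,158,200 by residents (total 6,195): Central Housing 1,739,431.54 → $1,739,400; Lakeview Nutrition 1,249,515.45 → $1,249,500; Thornfield Wellness 169,253.01 → $169,300.
Totals: Central Housing $673,100 + $1,739,400 = $2,412,500; Lakeview Nutrition $673,100 + $1,249,500 = $1,922,600; Thornfield Wellness $673,100 + $169,300 = $842,400.

Central Housing: $2,412,500 | Lakeview Nutrition: $1,922,600 | Thornfield Wellness: $842,400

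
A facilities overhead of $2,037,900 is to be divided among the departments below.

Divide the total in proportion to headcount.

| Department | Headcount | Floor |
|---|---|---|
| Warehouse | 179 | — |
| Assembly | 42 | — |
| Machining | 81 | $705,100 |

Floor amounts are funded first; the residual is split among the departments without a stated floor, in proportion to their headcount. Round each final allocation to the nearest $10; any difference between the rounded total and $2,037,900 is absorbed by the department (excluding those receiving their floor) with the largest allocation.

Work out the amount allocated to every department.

Warehouse: $1,079,510 | Assembly: $253,290 | Machining: $705,100

Guaranteed amounts: Machining $705,100. Remaining pool $1,332,800.
Remaining pool split over remaining headcount 221: Warehouse 1,079,507.69 → $1,079,510; Assembly 253,292.31 → $253,290.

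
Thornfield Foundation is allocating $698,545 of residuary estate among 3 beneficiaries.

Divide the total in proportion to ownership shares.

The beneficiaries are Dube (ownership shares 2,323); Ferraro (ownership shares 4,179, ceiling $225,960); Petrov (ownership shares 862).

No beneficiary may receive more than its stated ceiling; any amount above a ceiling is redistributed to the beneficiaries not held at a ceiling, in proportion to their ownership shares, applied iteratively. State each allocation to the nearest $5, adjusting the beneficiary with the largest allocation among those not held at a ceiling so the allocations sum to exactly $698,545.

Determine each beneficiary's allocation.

Dube: $344,685 | Ferraro: $225,960 | Petrov: $127,900

Sum of ownership shares: 7,364.
Pro-rata shares before constraints: Dube 220,358.51; Ferraro 396,417.65; Petrov 81,768.85.
Capped: Ferraro ($225,960); balance $472,585 reallocated over remaining ownership shares 3,185.
Remaining shares: Dube 344,682.87 → $344,685; Petrov 127,902.13 → $127,900.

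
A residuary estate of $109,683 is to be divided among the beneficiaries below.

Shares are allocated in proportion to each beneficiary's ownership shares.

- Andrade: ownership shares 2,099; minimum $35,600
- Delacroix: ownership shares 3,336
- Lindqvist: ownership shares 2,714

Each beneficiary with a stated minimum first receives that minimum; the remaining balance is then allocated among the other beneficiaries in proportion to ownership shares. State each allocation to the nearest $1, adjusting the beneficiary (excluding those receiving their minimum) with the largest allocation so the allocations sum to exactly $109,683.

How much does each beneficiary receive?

Andrade: $35,600; Delacroix: $40,850; Lindqvist: $33,233

Guaranteed amounts: Andrade $35,600. Residual $74,083.
Residual split over remaining ownership shares 6,050: Delacroix 40,849.73 → $40,850; Lindqvist 33,233.27 → $33,233.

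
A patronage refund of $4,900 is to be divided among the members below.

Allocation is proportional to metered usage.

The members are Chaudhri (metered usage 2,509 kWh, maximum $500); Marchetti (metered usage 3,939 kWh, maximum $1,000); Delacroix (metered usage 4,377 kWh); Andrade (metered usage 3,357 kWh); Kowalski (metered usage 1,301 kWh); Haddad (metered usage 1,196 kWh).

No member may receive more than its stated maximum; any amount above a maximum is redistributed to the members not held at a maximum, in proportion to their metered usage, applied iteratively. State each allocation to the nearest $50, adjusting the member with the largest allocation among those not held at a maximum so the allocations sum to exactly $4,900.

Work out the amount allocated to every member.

Sum of metered usage: 16,679.
Unconstrained shares: Chaudhri 737.10; Marchetti 1,157.21; Delacroix 1,285.89; Andrade 986.23; Kowalski 382.21; Haddad 351.36.
Cap binds for Chaudhri ($500), Marchetti ($1,000); balance $3,400 reallocated over remaining metered usage 10,231.
Shares after redistribution: Delacroix 1,454.58 → $1,450; Andrade 1,115.61 → $1,100; Kowalski 432.35 → $450; Haddad 397.46 → $400.

Chaudhri: $500; Marchetti: $1,000; Delacroix: $1,450; Andrade: $1,100; Kowalski: $450; Haddad: $400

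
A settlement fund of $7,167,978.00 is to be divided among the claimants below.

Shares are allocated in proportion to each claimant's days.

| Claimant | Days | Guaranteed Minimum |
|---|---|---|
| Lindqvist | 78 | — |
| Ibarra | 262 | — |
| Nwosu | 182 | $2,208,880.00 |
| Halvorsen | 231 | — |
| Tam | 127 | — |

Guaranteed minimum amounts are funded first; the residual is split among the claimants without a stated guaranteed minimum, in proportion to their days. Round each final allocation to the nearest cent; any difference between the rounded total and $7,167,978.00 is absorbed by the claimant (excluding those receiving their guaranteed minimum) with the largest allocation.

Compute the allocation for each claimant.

Lindqvist: $554,168.54; Ibarra: $1,861,437.93; Nwosu: $2,208,880.00; Halvorsen: $1,641,191.46; Tam: $902,300.07

Guaranteed amounts: Nwosu $2,208,880.00. Residual $4,959,098.00.
Residual split over remaining days 698: Lindqvist 554,168.5444 → $554,168.54; Ibarra 1,861,437.9312 → $1,861,437.93; Halvorsen 1,641,191.4585 → $1,641,191.46; Tam 902,300.0659 → $902,300.07.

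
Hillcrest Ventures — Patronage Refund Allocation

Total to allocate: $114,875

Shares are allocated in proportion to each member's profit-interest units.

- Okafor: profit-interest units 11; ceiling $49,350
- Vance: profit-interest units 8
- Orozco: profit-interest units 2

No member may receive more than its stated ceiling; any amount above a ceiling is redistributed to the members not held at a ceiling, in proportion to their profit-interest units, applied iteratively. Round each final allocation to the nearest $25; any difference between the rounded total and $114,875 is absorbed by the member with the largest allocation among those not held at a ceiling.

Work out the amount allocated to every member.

Combined profit-interest units = 21.
Unconstrained shares: Okafor 60,172.62; Vance 43,761.90; Orozco 10,940.48.
Cap binds for Okafor ($49,350); remaining pool $65,525 reallocated over remaining profit-interest units 10.
Remaining shares: Vance 52,420.00 → $52,425; Orozco 13,105.00 → $13,100.

Okafor: $49,350; Vance: $52,425; Orozco: $13,100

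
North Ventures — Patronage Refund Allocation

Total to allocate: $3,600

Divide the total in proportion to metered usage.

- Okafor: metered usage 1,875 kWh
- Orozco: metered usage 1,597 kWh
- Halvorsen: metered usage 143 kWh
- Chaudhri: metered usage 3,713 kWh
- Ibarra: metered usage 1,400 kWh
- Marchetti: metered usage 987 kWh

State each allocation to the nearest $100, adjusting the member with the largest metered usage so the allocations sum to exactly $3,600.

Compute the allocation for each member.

Okafor: $700 · Orozco: $600 · Halvorsen: $100 · Chaudhri: $1,300 · Ibarra: $500 · Marchetti: $400

Sum of metered usage: 1,875 + 1,597 + 143 + 3,713 + 1,400 + 987 = 9,715.
Unrounded shares: Okafor 694.80; Orozco 591.79; Halvorsen 52.99; Chaudhri 1,375.89; Ibarra 518.79; Marchetti 365.74.
After rounding ($100): Okafor $700; Orozco $600; Halvorsen $100; Chaudhri $1,400; Ibarra $500; Marchetti $400. Sum = $3,700.
Difference $3,600 − $3,700 = −$100 applied to largest metered usage (Chaudhri): Chaudhri becomes $1,300.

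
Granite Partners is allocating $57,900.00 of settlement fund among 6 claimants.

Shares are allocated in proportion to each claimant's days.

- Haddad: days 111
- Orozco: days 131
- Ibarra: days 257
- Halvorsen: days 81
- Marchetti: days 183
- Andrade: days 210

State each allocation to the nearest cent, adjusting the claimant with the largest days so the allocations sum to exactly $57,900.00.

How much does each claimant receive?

Haddad: $6,605.24; Orozco: $7,795.38; Ibarra: $15,293.22; Halvorsen: $4,820.04; Marchetti: $10,889.72; Andrade: $12,496.40

Combined days = 111 + 131 + 257 + 81 + 183 + 210 = 973.
Unrounded shares: Haddad 6,605.2415; Orozco 7,795.3751; Ibarra 15,293.2169; Halvorsen 4,820.0411; Marchetti 10,889.7225; Andrade 12,496.4029.
At nearest cent: Haddad $6,605.24; Orozco $7,795.38; Ibarra $15,293.22; Halvorsen $4,820.04; Marchetti $10,889.72; Andrade $12,496.40. Sum = $57,900.00.
Sum already equals the total — no adjustment.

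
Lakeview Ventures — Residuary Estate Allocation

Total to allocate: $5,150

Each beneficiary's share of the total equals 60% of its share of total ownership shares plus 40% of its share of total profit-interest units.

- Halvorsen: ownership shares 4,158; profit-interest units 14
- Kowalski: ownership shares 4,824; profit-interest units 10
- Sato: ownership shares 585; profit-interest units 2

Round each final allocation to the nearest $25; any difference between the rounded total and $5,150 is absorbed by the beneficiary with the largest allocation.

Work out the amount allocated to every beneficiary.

Halvorsen: $2,450 · Kowalski: $2,350 · Sato: $350

Totals — ownership shares 9,567, profit-interest units 26.
Combined weights (60% ownership shares + 40% profit-interest units): Halvorsen 0.4762; Kowalski 0.4564; Sato 0.0675.
Proportional shares: Halvorsen 2,452.20; Kowalski 2,350.39; Sato 347.41.
Rounded to nearest $25: Halvorsen $2,450; Kowalski $2,350; Sato $350. Sum = $5,150.
Rounded total matches; no reconciliation needed.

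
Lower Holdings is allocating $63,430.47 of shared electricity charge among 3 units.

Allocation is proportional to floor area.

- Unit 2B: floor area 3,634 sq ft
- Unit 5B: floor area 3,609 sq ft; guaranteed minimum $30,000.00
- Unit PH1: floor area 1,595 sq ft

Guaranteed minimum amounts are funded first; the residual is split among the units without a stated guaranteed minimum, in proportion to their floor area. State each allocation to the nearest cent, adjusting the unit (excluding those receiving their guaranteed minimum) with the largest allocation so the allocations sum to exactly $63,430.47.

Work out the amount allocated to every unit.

Unit 2B: $23,233.19 · Unit 5B: $30,000.00 · Unit PH1: $10,197.28

Fund the minimums — Unit 5B $30,000.00. Remaining pool $33,430.47.
Remaining pool split over remaining floor area 5,229: Unit 2B 23,233.1857 → $23,233.19; Unit PH1 10,197.2843 → $10,197.28.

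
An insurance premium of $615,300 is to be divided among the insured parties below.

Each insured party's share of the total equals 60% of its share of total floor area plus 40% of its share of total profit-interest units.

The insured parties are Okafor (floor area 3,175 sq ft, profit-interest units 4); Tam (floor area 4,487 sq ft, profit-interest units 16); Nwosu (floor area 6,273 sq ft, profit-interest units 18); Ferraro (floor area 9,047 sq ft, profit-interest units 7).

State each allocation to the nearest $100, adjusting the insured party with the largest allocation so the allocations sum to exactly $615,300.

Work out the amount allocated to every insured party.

Totals — floor area 22,982, profit-interest units 45.
Combined weights (60% floor area + 40% profit-interest units): Okafor 0.1184; Tam 0.2594; Nwosu 0.3238; Ferraro 0.2984.
Raw shares: Okafor 72,880.14; Tam 159,587.95; Nwosu 199,216.69; Ferraro 183,615.22.
At nearest $100: Okafor $72,900; Tam $159,600; Nwosu $199,200; Ferraro $183,600. Sum = $615,300.
No rounding difference to absorb.

Okafor: $72,900 | Tam: $159,600 | Nwosu: $199,200 | Ferraro: $183,600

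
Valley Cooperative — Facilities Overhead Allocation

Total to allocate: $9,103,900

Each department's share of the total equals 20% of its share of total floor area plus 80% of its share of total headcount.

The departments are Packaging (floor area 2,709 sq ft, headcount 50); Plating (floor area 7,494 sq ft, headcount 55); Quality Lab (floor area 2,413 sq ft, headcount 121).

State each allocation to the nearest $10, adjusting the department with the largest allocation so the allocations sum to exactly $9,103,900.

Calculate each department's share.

Packaging: $2,002,280; Plating: $2,854,000; Quality Lab: $4,247,620

Floor area total 12,616; headcount total 226.
Combined weights (20% floor area + 80% headcount): Packaging 0.2199; Plating 0.3135; Quality Lab 0.4666.
Unrounded shares: Packaging 2,002,280.96; Plating 2,853,997.88; Quality Lab 4,247,621.15.
After rounding ($10): Packaging $2,002,280; Plating $2,854,000; Quality Lab $4,247,620. Sum = $9,103,900.
Sum already equals the total — no adjustment.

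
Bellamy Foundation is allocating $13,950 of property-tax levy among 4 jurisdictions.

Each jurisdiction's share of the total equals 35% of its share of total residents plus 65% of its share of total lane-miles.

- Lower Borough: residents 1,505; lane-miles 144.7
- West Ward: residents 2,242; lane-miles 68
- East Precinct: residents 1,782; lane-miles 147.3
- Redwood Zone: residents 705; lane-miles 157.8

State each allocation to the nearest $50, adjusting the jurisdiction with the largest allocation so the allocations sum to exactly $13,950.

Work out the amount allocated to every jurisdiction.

Lower Borough: $3,700 | West Ward: $2,950 | East Precinct: $4,000 | Redwood Zone: $3,300

Totals — residents 6,234, lane-miles 517.8.
Blended shares (35% residents + 65% lane-miles): Lower Borough 0.2661; West Ward 0.2112; East Precinct 0.2850; Redwood Zone 0.2377.
Proportional shares: Lower Borough 3,712.65; West Ward 2,946.73; East Precinct 3,975.13; Redwood Zone 3,315.49.
At nearest $50: Lower Borough $3,700; West Ward $2,950; East Precinct $4,000; Redwood Zone $3,300. Sum = $13,950.
No rounding difference to absorb.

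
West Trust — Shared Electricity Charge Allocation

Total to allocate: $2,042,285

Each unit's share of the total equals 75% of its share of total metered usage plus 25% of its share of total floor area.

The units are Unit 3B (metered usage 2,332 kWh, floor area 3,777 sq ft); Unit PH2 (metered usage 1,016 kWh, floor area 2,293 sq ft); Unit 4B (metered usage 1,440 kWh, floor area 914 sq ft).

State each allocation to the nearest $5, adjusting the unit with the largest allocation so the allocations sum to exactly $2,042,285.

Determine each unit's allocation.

Unit 3B: $1,022,145 | Unit PH2: $492,655 | Unit 4B: $527,485

Totals — metered usage 4,788, floor area 6,984.
Blended shares (75% metered usage + 25% floor area): Unit 3B 0.5005; Unit PH2 0.2412; Unit 4B 0.2583.
Proportional shares: Unit 3B 1,022,143.45; Unit PH2 492,657.02; Unit 4B 527,484.54.
At nearest $5: Unit 3B $1,022,145; Unit PH2 $492,655; Unit 4B $527,485. Sum = $2,042,285.
Sum already equals the total — no adjustment.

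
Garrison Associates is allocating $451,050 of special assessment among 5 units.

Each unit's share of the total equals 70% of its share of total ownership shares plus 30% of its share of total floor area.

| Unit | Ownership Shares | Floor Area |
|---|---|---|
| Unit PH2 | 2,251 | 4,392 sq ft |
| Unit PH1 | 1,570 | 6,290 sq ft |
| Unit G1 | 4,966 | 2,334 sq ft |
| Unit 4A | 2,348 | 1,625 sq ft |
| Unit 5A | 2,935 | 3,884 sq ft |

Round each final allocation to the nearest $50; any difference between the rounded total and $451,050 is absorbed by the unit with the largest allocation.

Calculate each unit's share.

Ownership shares total 14,070; floor area total 18,525.
Blended shares (70% ownership shares + 30% floor area): Unit PH2 0.1831; Unit PH1 0.1800; Unit G1 0.2849; Unit 4A 0.1431; Unit 5A 0.2089.
Raw shares: Unit PH2 82,594.27; Unit PH1 81,176.28; Unit G1 128,487.12; Unit 4A 64,559.56; Unit 5A 94,232.77.
After rounding ($50): Unit PH2 $82,600; Unit PH1 $81,200; Unit G1 $128,500; Unit 4A $64,550; Unit 5A $94,250. Sum = $451,100.
Difference $451,050 − $451,100 = −$50 applied to largest allocation (Unit G1): Unit G1 becomes $128,450.

Unit PH2: $82,600 | Unit PH1: $81,200 | Unit G1: $128,450 | Unit 4A: $64,550 | Unit 5A: $94,250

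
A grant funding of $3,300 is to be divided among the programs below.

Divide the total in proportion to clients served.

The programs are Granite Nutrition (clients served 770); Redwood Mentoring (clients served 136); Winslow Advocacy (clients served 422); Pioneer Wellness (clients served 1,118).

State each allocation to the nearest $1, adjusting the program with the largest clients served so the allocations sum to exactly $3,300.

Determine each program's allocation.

Clients served total: 2,446.
Proportional shares: Granite Nutrition 770/2,446 × $3,300 = 1,038.84; Redwood Mentoring 136/2,446 × $3,300 = 183.48; Winslow Advocacy 422/2,446 × $3,300 = 569.34; Pioneer Wellness 1,118/2,446 × $3,300 = 1,508.34.
Rounded to nearest $1: Granite Nutrition $1,039; Redwood Mentoring $183; Winslow Advocacy $569; Pioneer Wellness $1,508. Sum = $3,299.
Difference $3,300 − $3,299 = +$1 applied to largest clients served (Pioneer Wellness): Pioneer Wellness becomes $1,509.

Granite Nutrition: $1,039 · Redwood Mentoring: $183 · Winslow Advocacy: $569 · Pioneer Wellness: $1,509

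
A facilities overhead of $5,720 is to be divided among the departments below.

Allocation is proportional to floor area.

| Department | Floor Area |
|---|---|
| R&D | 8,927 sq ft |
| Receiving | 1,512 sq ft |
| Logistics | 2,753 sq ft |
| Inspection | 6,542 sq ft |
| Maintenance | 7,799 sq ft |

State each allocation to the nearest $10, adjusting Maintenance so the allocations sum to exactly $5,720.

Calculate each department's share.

Total floor area = 27,533.
Pro-rata amounts: R&D 8,927/27,533 × $5,720 = 1,854.59; Receiving 1,512/27,533 × $5,720 = 314.12; Logistics 2,753/27,533 × $5,720 = 571.94; Inspection 6,542/27,533 × $5,720 = 1,359.11; Maintenance 7,799/27,533 × $5,720 = 1,620.25.
At nearest $10: R&D $1,850; Receiving $310; Logistics $570; Inspection $1,360; Maintenance $1,620. Sum = $5,710.
Difference $5,720 − $5,710 = +$10 applied to Maintenance: Maintenance becomes $1,630.

R&D: $1,850 · Receiving: $310 · Logistics: $570 · Inspection: $1,360 · Maintenance: $1,630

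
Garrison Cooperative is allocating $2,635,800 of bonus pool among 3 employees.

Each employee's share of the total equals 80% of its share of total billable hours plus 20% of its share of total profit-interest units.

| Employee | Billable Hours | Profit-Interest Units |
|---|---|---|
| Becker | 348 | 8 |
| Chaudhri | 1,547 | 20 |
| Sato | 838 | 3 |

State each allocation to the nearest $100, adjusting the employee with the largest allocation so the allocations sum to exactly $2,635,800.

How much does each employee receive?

Becker: $404,500; Chaudhri: $1,533,700; Sato: $697,600

Totals — billable hours 2,733, profit-interest units 31.
Blended shares (80% billable hours + 20% profit-interest units): Becker 0.1535; Chaudhri 0.5819; Sato 0.2647.
Pro-rata amounts: Becker 404,539.91; Chaudhri 1,533,687.59; Sato 697,572.50.
After rounding ($100): Becker $404,500; Chaudhri $1,533,700; Sato $697,600. Sum = $2,635,800.
Sum already equals the total — no adjustment.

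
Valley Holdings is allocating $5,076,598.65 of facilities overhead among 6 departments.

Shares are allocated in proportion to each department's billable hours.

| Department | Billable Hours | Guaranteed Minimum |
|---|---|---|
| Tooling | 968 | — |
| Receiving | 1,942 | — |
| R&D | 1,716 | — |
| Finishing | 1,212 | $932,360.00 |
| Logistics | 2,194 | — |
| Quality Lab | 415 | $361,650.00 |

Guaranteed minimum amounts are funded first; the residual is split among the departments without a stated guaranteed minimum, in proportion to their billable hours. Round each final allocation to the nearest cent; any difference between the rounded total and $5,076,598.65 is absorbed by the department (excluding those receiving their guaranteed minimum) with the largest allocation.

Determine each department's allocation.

Fund the minimums — Finishing $932,360.00; Quality Lab $361,650.00. Balance $3,782,588.65.
Balance split over remaining billable hours 6,820: Tooling 536,883.5503 → $536,883.55; Receiving 1,077,094.8912 → $1,077,094.89; R&D 951,748.1119 → $951,748.11; Logistics 1,216,862.0965 → $1,216,862.10.

Tooling: $536,883.55; Receiving: $1,077,094.89; R&D: $951,748.11; Finishing: $932,360.00; Logistics: $1,216,862.10; Quality Lab: $361,650.00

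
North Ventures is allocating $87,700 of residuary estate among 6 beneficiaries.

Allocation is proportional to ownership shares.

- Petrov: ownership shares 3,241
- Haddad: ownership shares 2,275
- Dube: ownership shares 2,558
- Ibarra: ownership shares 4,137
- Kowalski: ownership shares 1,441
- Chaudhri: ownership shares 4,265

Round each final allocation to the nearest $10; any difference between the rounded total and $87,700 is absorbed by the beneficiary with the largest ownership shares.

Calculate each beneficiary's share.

Ownership shares total: 3,241 + 2,275 + 2,558 + 4,137 + 1,441 + 4,265 = 17,917.
Raw shares: Petrov 15,864.02; Haddad 11,135.65; Dube 12,520.88; Ibarra 20,249.76; Kowalski 7,053.40; Chaudhri 20,876.29.
At nearest $10: Petrov $15,860; Haddad $11,140; Dube $12,520; Ibarra $20,250; Kowalski $7,050; Chaudhri $20,880. Sum = $87,700.
No rounding difference to absorb.

Petrov: $15,860; Haddad: $11,140; Dube: $12,520; Ibarra: $20,250; Kowalski: $7,050; Chaudhri: $20,880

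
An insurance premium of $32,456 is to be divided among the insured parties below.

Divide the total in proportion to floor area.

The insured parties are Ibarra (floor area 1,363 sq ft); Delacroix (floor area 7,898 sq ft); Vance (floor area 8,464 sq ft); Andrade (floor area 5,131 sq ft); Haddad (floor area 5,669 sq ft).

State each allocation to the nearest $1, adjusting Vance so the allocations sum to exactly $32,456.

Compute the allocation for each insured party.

Ibarra: $1,551 | Delacroix: $8,986 | Vance: $9,631 | Andrade: $5,838 | Haddad: $6,450

Sum of floor area: 28,525.
Pro-rata amounts: Ibarra 1,363/28,525 × $32,456 = 1,550.83; Delacroix 7,898/28,525 × $32,456 = 8,986.42; Vance 8,464/28,525 × $32,456 = 9,630.41; Andrade 5,131/28,525 × $32,456 = 5,838.10; Haddad 5,669/28,525 × $32,456 = 6,450.24.
At nearest $1: Ibarra $1,551; Delacroix $8,986; Vance $9,630; Andrade $5,838; Haddad $6,450. Sum = $32,455.
Difference $32,456 − $32,455 = +$1 applied to Vance: Vance becomes $9,631.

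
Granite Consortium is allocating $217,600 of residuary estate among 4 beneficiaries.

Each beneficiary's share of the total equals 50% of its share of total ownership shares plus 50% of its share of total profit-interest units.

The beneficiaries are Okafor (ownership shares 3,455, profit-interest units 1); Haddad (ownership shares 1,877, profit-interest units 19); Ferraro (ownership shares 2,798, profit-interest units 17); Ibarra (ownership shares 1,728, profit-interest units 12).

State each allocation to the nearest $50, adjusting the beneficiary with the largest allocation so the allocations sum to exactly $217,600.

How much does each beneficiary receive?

Totals — ownership shares 9,858, profit-interest units 49.
Composite weights (50% ownership shares + 50% profit-interest units): Okafor 0.1854; Haddad 0.2891; Ferraro 0.3154; Ibarra 0.2101.
Proportional shares: Okafor 40,352.28; Haddad 62,903.68; Ferraro 68,627.69; Ibarra 45,716.35.
Rounded to nearest $50: Okafor $40,350; Haddad $62,900; Ferraro $68,650; Ibarra $45,700. Sum = $217,600.
No rounding difference to absorb.

Okafor: $40,350 | Haddad: $62,900 | Ferraro: $68,650 | Ibarra: $45,700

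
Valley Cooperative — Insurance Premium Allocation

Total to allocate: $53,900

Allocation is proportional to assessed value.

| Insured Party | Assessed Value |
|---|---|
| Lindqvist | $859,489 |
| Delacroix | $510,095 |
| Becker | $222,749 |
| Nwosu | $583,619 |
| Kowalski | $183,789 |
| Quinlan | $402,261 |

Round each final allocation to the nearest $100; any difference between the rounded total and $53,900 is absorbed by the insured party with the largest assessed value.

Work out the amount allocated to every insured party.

Lindqvist: $16,700 | Delacroix: $10,000 | Becker: $4,300 | Nwosu: $11,400 | Kowalski: $3,600 | Quinlan: $7,900

Total assessed value = 2,762,002.
Raw shares: Lindqvist 859,489/2,762,002 × $53,900 = 16,772.78; Delacroix 510,095/2,762,002 × $53,900 = 9,954.42; Becker 222,749/2,762,002 × $53,900 = 4,346.91; Nwosu 583,619/2,762,002 × $53,900 = 11,389.23; Kowalski 183,789/2,762,002 × $53,900 = 3,586.61; Quinlan 402,261/2,762,002 × $53,900 = 7,850.06.
At nearest $100: Lindqvist $16,800; Delacroix $10,000; Becker $4,300; Nwosu $11,400; Kowalski $3,600; Quinlan $7,900. Sum = $54,000.
Difference $53,900 − $54,000 = −$100 applied to largest assessed value (Lindqvist): Lindqvist becomes $16,700.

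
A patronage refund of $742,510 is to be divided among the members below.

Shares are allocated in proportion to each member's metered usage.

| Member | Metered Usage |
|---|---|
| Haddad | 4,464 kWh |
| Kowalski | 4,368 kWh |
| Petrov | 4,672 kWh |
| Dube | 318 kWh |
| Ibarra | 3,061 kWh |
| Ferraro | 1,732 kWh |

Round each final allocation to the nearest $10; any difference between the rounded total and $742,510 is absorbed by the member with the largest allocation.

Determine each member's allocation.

Metered usage total: 18,615.
Pro-rata amounts: Haddad 4,464/18,615 × $742,510 = 178,058.80; Kowalski 4,368/18,615 × $742,510 = 174,229.58; Petrov 4,672/18,615 × $742,510 = 186,355.45; Dube 318/18,615 × $742,510 = 12,684.30; Ibarra 3,061/18,615 × $742,510 = 122,096.33; Ferraro 1,732/18,615 × $742,510 = 69,085.54.
At nearest $10: Haddad $178,060; Kowalski $174,230; Petrov $186,360; Dube $12,680; Ibarra $122,100; Ferraro $69,090. Sum = $742,520.
Difference $742,510 − $742,520 = −$10 applied to largest allocation (Petrov): Petrov becomes $186,350.

Haddad: $178,060 | Kowalski: $174,230 | Petrov: $186,350 | Dube: $12,680 | Ibarra: $122,100 | Ferraro: $69,090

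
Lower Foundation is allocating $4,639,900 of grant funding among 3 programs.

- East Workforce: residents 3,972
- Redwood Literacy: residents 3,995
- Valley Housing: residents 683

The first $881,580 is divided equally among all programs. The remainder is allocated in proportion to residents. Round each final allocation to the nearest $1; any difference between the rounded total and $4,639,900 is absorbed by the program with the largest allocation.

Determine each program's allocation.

East Workforce: $2,019,646 | Redwood Literacy: $2,029,639 | Valley Housing: $590,615

$881,580 shared equally gives $293,860 per program.
Remainder $3,758,320 by residents (total 8,650): East Workforce 1,725,785.78 → $1,725,786; Redwood Literacy 1,735,779.01 → $1,735,779; Valley Housing 296,755.21 → $296,755.
Totals: East Workforce $293,860 + $1,725,786 = $2,019,646; Redwood Literacy $293,860 + $1,735,779 = $2,029,639; Valley Housing $293,860 + $296,755 = $590,615.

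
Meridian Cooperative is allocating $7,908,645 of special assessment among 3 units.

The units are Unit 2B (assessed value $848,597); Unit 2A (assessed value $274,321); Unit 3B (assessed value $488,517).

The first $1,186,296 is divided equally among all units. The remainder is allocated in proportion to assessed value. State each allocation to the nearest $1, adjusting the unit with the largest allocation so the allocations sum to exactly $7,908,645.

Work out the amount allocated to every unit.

Unit 2B: $3,935,485 | Unit 2A: $1,539,804 | Unit 3B: $2,433,356

Equal tier: $1,186,296 ÷ 3 = $395,432 apiece.
Remainder $6,722,349 by assessed value (total 1,611,435): Unit 2B 3,540,052.93 → $3,540,053; Unit 2A 1,144,372.25 → $1,144,372; Unit 3B 2,037,923.82 → $2,037,924.
Totals: Unit 2B $395,432 + $3,540,053 = $3,935,485; Unit 2A $395,432 + $1,144,372 = $1,539,804; Unit 3B $395,432 + $2,037,924 = $2,433,356.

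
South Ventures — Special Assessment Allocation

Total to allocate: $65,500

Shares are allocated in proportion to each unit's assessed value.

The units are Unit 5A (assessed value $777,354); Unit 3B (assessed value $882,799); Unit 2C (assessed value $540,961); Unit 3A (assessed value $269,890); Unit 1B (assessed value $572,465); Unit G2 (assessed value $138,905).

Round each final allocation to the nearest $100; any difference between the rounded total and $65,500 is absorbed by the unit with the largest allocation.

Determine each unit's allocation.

Unit 5A: $16,000 · Unit 3B: $18,100 · Unit 2C: $11,100 · Unit 3A: $5,600 · Unit 1B: $11,800 · Unit G2: $2,900

Assessed value total: 3,182,374.
Proportional shares: Unit 5A 777,354/3,182,374 × $65,500 = 15,999.59; Unit 3B 882,799/3,182,374 × $65,500 = 18,169.87; Unit 2C 540,961/3,182,374 × $65,500 = 11,134.12; Unit 3A 269,890/3,182,374 × $65,500 = 5,554.91; Unit 1B 572,465/3,182,374 × $65,500 = 11,782.54; Unit G2 138,905/3,182,374 × $65,500 = 2,858.96.
At nearest $100: Unit 5A $16,000; Unit 3B $18,200; Unit 2C $11,100; Unit 3A $5,600; Unit 1B $11,800; Unit G2 $2,900. Sum = $65,600.
Difference $65,500 − $65,600 = −$100 applied to largest allocation (Unit 3B): Unit 3B becomes $18,100.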